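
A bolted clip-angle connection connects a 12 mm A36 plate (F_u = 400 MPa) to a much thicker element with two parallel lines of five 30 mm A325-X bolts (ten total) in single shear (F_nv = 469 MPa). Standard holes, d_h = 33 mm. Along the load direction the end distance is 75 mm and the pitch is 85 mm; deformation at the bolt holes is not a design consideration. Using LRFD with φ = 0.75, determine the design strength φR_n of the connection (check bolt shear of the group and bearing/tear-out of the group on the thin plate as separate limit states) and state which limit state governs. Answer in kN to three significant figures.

Bolt shear: A_b = π·30²/4 = 706.9 mm²; R_n = 469 × 706.9 × 10 × 1 / 1000 = 3315 kN → 0.75 × 3315 = 2490 kN.
Bearing (1.5 l_c t F_u ≤ 3.0 d t F_u): upper limit = 3.0·30·12·400 / 1000 = 432 kN.
  Edge l_c = 75 − 33/2 = 58.5 → r_n = 421.2 kN; interior l_c = 85 − 33 = 52 → r_n = 374.4 kN.
  R_n,bearing = 2·421.2 + 8·374.4 = 3838 kN → 0.75 × 3838 = 2880 kN.
Bolt shear governs: 2490 kN.

2490 kN (bolt shear governs)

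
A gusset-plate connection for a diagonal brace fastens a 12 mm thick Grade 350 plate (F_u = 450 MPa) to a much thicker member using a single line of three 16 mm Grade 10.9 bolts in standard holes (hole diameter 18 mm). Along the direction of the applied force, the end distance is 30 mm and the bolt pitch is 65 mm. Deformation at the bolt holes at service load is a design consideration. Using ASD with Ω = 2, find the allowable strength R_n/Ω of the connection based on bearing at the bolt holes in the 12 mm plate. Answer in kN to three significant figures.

275 kN

Per bolt r_n = 1.2 l_c t F_u ≤ 2.4 d t F_u; upper limit = 2.4 × 16 × 12 × 450 / 1000 = 207.4 kN.
Edge bolt: l_c = 30 − 18/2 = 21 mm → 1.2 × 21 × 12 × 450 / 1000 = 136.1 → r_n = 136.1 kN.
Interior bolts: l_c = 65 − 18 = 47 mm → 1.2 × 47 × 12 × 450 / 1000 = 304.6 → r_n = 207.4 kN.
R_n = 1 × 136.1 + 2 × 207.4 = 550.8 kN.
Allowable strength R_n/Ω = 550.8 / 2 = 275 kN.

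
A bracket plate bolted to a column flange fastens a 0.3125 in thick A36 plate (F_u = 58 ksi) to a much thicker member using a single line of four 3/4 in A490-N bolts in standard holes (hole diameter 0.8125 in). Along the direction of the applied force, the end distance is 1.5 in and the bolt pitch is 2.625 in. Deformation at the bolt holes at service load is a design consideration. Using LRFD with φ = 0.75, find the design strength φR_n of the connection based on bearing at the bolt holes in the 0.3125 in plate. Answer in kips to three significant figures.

91.2 kips

Per bolt r_n = 1.2 l_c t F_u ≤ 2.4 d t F_u; upper limit = 2.4 × 0.75 × 0.3125 × 58 = 32.62 kips.
Edge bolt: l_c = 1.5 − 0.8125/2 = 1.094 in → 1.2 × 1.094 × 0.3125 × 58 = 23.79 → r_n = 23.79 kips.
Interior bolts: l_c = 2.625 − 0.8125 = 1.812 in → 1.2 × 1.812 × 0.3125 × 58 = 39.42 → r_n = 32.62 kips.
R_n = 1 × 23.79 + 3 × 32.62 = 121.7 kips.
Design strength φR_n = 0.75 × 121.7 = 91.2 kips.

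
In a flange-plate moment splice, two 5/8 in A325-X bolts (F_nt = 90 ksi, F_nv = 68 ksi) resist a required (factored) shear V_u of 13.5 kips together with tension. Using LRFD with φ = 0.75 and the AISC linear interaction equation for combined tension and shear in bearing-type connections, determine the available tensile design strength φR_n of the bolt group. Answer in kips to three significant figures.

A_b = π·0.625²/4 = 0.3068 in²; f_rv = 13.5 / (2 × 0.3068) = 22 ksi.
F'_nt = 1.3 F_nt − (F_nt / φF_nv) f_rv = 1.3·90 − (90/(0.75·68))·22 = 78.17 ksi, capped at F_nt → F'_nt = 78.17 ksi.
R_n = F'_nt · A_b · n = 78.17 × 0.3068 × 2 = 47.97 kips.
Design strength φR_n = 0.75 × 47.97 = 36 kips.

36 kips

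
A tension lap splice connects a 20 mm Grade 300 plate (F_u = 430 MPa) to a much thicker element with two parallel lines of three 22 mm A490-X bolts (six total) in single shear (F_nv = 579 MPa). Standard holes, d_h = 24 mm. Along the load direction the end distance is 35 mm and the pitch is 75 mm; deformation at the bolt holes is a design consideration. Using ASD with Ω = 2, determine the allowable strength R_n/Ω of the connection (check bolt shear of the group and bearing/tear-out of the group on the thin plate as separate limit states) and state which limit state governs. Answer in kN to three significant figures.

660 kN (bolt shear governs)

Bolt shear: A_b = π·22²/4 = 380.1 mm²; R_n = 579 × 380.1 × 6 × 1 / 1000 = 1321 kN → 1321 / 2 = 660 kN.
Bearing (1.2 l_c t F_u ≤ 2.4 d t F_u): upper limit = 2.4·22·20·430 / 1000 = 454.1 kN.
  Edge l_c = 35 − 24/2 = 23 → r_n = 237.4 kN; interior l_c = 75 − 24 = 51 → r_n = 454.1 kN.
  R_n,bearing = 2·237.4 + 4·454.1 = 2291 kN → 2291 / 2 = 1150 kN.
Bolt shear governs: 660 kN.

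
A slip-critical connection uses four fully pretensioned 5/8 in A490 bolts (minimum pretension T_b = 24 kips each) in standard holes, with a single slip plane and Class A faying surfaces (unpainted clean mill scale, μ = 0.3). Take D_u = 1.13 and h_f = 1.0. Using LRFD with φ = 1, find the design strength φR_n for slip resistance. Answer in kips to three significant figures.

R_n = μ · D_u · h_f · T_b · n_s · n_b = 0.3 × 1.13 × 1.0 × 24 × 1 × 4 = 32.54 kips.
Design strength φR_n = 1 × 32.54 = 32.5 kips.

32.5 kips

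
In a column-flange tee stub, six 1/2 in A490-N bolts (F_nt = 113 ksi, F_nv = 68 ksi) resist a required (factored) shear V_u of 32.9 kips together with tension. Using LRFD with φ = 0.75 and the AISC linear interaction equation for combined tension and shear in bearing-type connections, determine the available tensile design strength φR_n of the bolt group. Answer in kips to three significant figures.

75.1 kips

A_b = π·0.5²/4 = 0.1963 in²; f_rv = 32.9 / (6 × 0.1963) = 27.93 ksi.
F'_nt = 1.3 F_nt − (F_nt / φF_nv) f_rv = 1.3·113 − (113/(0.75·68))·27.93 = 85.02 ksi, capped at F_nt → F'_nt = 85.02 ksi.
R_n = F'_nt · A_b · n = 85.02 × 0.1963 × 6 = 100.2 kips.
Design strength φR_n = 0.75 × 100.2 = 75.1 kips.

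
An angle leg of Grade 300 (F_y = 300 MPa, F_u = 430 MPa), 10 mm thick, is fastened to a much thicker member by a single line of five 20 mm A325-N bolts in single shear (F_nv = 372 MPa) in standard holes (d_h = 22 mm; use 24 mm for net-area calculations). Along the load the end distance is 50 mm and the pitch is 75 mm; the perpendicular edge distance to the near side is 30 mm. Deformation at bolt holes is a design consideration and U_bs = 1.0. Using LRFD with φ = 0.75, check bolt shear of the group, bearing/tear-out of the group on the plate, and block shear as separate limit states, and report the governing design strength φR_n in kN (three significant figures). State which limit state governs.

438 kN (bolt shear governs)

Bolt shear: A_b = π·20²/4 = 314.2 mm²; R_n = 372 × 314.2 × 5 × 1 / 1000 = 584.3 kN → 0.75 × 584.3 = 438 kN.
Bearing: edge l_c = 39, r_n = 201.2 kN; interior l_c = 53, r_n = 206.4 kN; R_n = 201.2 + 4·206.4 = 1027 kN → 770 kN.
Block shear: A_gv = 3500, A_nv = 2420, A_nt = 180 mm²; R_n = min(0.6F_uA_nv, 0.6F_yA_gv) + U_bs·F_u·A_nt = 701.8 kN → 526 kN.
Bolt shear governs: 438 kN.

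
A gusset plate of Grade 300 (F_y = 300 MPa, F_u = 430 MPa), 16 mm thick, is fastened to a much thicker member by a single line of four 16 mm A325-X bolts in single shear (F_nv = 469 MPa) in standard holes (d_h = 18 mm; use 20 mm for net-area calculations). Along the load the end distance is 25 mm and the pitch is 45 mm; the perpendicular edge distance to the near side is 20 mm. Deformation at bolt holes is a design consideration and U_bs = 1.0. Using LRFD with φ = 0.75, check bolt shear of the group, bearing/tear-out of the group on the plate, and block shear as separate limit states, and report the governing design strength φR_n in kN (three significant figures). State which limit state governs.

Bolt shear: A_b = π·16²/4 = 201.1 mm²; R_n = 469 × 201.1 × 4 × 1 / 1000 = 377.2 kN → 0.75 × 377.2 = 283 kN.
Bearing: edge l_c = 16, r_n = 132.1 kN; interior l_c = 27, r_n = 222.9 kN; R_n = 132.1 + 3·222.9 = 800.8 kN → 601 kN.
Block shear: A_gv = 2560, A_nv = 1440, A_nt = 160 mm²; R_n = min(0.6F_uA_nv, 0.6F_yA_gv) + U_bs·F_u·A_nt = 440.3 kN → 330 kN.
Bolt shear governs: 283 kN.

283 kN (bolt shear governs)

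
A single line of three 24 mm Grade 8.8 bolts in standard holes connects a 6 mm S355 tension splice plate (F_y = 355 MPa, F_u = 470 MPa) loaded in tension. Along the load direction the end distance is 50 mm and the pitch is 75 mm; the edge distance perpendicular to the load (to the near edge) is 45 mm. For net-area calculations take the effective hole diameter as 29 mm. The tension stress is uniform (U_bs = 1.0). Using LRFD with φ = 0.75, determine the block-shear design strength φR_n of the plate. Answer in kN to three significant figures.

Shear plane L_v = 50 + 2·75 = 200 mm; A_gv = 200 × 6 = 1200 mm².
A_nv = (200 − 2.5·29) × 6 = 765 mm².
A_nt = (45 − 0.5·29) × 6 = 183 mm².
0.6 F_u A_nv = 215.7 kN; 0.6 F_y A_gv = 255.6 kN → shear rupture governs the shear term.
R_n = 215.7 + 1.0 × 470 × 183 / 1000 = 301.7 kN.
Design strength φR_n = 0.75 × 301.7 = 226 kN.

226 kN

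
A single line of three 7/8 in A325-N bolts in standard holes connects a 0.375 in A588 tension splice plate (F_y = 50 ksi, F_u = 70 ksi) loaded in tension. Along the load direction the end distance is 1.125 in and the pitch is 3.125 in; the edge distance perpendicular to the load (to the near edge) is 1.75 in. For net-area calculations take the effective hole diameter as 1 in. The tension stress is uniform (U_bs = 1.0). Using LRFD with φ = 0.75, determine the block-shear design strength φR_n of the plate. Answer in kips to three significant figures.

Shear plane L_v = 1.125 + 2·3.125 = 7.375 in; A_gv = 7.375 × 0.375 = 2.766 in².
A_nv = (7.375 − 2.5·1) × 0.375 = 1.828 in².
A_nt = (1.75 − 0.5·1) × 0.375 = 0.4688 in².
0.6 F_u A_nv = 76.78 kips; 0.6 F_y A_gv = 82.97 kips → shear rupture governs the shear term.
R_n = 76.78 + 1.0 × 70 × 0.4688 = 109.6 kips.
Design strength φR_n = 0.75 × 109.6 = 82.2 kips.

82.2 kips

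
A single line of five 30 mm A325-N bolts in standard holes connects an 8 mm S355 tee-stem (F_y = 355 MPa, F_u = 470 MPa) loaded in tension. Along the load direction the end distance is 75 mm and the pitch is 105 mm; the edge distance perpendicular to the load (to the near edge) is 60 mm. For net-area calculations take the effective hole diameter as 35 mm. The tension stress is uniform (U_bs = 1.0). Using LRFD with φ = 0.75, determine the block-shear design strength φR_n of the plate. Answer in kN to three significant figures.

691 kN

Shear plane L_v = 75 + 4·105 = 495 mm; A_gv = 495 × 8 = 3960 mm².
A_nv = (495 − 4.5·35) × 8 = 2700 mm².
A_nt = (60 − 0.5·35) × 8 = 340 mm².
0.6 F_u A_nv = 761.4 kN; 0.6 F_y A_gv = 843.5 kN → shear rupture governs the shear term.
R_n = 761.4 + 1.0 × 470 × 340 / 1000 = 921.2 kN.
Design strength φR_n = 0.75 × 921.2 = 691 kN.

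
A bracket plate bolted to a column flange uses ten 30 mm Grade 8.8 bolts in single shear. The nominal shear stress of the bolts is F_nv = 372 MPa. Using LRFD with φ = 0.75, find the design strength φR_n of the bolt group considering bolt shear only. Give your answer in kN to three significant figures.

A_b = π × 30² / 4 = 706.9 mm².
R_n = F_nv · A_b · n · n_s = 372 × 706.9 × 10 × 1 / 1000 = 2630 kN.
Design strength φR_n = 0.75 × 2630 = 1970 kN.

1970 kN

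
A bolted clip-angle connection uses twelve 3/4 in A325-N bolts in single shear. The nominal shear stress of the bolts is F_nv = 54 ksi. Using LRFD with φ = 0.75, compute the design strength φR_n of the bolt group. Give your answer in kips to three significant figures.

215 kips

A_b = π × 0.75² / 4 = 0.4418 in².
R_n = F_nv · A_b · n · n_s = 54 × 0.4418 × 12 × 1 = 286.3 kips.
Design strength φR_n = 0.75 × 286.3 = 215 kips.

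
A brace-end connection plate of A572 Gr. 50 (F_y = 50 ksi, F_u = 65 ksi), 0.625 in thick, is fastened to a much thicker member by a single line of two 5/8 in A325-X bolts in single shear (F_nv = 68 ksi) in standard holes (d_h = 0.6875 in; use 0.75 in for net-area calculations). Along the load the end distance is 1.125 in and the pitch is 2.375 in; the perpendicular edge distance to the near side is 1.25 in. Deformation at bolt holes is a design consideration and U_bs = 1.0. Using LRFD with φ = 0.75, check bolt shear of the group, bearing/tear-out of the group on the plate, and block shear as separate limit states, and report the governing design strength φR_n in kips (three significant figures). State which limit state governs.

31.3 kips (bolt shear governs)

Bolt shear: A_b = π·0.625²/4 = 0.3068 in²; R_n = 68 × 0.3068 × 2 × 1 = 41.72 kips → 0.75 × 41.72 = 31.3 kips.
Bearing: edge l_c = 0.7812, r_n = 38.09 kips; interior l_c = 1.688, r_n = 60.94 kips; R_n = 38.09 + 1·60.94 = 99.02 kips → 74.3 kips.
Block shear: A_gv = 2.188, A_nv = 1.484, A_nt = 0.5469 in²; R_n = min(0.6F_uA_nv, 0.6F_yA_gv) + U_bs·F_u·A_nt = 93.44 kips → 70.1 kips.
Bolt shear governs: 31.3 kips.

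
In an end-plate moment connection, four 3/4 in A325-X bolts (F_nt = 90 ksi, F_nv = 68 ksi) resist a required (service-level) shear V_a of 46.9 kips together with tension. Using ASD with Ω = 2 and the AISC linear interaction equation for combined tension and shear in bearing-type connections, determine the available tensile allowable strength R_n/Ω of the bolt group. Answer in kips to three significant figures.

A_b = π·0.75²/4 = 0.4418 in²; f_rv = 46.9 / (4 × 0.4418) = 26.54 ksi.
F'_nt = 1.3 F_nt − (Ω F_nt / F_nv) f_rv = 1.3·90 − (2·90/68)·26.54 = 46.75 ksi, capped at F_nt → F'_nt = 46.75 ksi.
R_n = F'_nt · A_b · n = 46.75 × 0.4418 × 4 = 82.61 kips.
Allowable strength R_n/Ω = 82.61 / 2 = 41.3 kips.

41.3 kips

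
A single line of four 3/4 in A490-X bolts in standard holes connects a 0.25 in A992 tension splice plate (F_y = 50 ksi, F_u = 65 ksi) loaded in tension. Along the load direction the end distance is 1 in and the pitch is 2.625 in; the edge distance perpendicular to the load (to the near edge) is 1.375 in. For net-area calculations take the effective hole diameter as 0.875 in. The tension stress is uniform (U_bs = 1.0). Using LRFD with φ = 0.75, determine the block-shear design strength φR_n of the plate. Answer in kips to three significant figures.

Shear plane L_v = 1 + 3·2.625 = 8.875 in; A_gv = 8.875 × 0.25 = 2.219 in².
A_nv = (8.875 − 3.5·0.875) × 0.25 = 1.453 in².
A_nt = (1.375 − 0.5·0.875) × 0.25 = 0.2344 in².
0.6 F_u A_nv = 56.67 kips; 0.6 F_y A_gv = 66.56 kips → shear rupture governs the shear term.
R_n = 56.67 + 1.0 × 65 × 0.2344 = 71.91 kips.
Design strength φR_n = 0.75 × 71.91 = 53.9 kips.

53.9 kips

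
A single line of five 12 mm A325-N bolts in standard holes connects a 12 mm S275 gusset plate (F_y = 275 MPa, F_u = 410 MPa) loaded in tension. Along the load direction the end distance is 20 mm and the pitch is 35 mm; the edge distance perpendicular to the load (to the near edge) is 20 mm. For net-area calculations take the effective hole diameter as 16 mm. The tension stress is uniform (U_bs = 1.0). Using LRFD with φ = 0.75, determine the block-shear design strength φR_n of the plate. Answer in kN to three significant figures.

239 kN

Shear plane L_v = 20 + 4·35 = 160 mm; A_gv = 160 × 12 = 1920 mm².
A_nv = (160 − 4.5·16) × 12 = 1056 mm².
A_nt = (20 − 0.5·16) × 12 = 144 mm².
0.6 F_u A_nv = 259.8 kN; 0.6 F_y A_gv = 316.8 kN → shear rupture governs the shear term.
R_n = 259.8 + 1.0 × 410 × 144 / 1000 = 318.8 kN.
Design strength φR_n = 0.75 × 318.8 = 239 kN.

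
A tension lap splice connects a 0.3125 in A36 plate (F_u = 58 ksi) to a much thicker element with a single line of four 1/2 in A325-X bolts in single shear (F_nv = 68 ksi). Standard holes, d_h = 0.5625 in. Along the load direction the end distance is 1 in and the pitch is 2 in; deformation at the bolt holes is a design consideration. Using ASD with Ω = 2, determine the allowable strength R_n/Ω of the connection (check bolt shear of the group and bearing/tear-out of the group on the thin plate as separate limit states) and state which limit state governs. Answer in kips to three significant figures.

Bolt shear: A_b = π·0.5²/4 = 0.1963 in²; R_n = 68 × 0.1963 × 4 × 1 = 53.41 kips → 53.41 / 2 = 26.7 kips.
Bearing (1.2 l_c t F_u ≤ 2.4 d t F_u): upper limit = 2.4·0.5·0.3125·58 = 21.75 kips.
  Edge l_c = 1 − 0.5625/2 = 0.7188 → r_n = 15.63 kips; interior l_c = 2 − 0.5625 = 1.438 → r_n = 21.75 kips.
  R_n,bearing = 1·15.63 + 3·21.75 = 80.88 kips → 80.88 / 2 = 40.4 kips.
Bolt shear governs: 26.7 kips.

26.7 kips (bolt shear governs)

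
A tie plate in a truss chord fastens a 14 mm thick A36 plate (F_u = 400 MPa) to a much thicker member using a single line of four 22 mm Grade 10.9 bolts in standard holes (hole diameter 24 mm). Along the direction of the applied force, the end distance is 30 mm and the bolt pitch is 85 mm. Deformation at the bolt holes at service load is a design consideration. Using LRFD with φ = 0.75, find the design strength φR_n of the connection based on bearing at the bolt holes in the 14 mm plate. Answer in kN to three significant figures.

756 kN

Per bolt r_n = 1.2 l_c t F_u ≤ 2.4 d t F_u; upper limit = 2.4 × 22 × 14 × 400 / 1000 = 295.7 kN.
Edge bolt: l_c = 30 − 24/2 = 18 mm → 1.2 × 18 × 14 × 400 / 1000 = 121 → r_n = 121 kN.
Interior bolts: l_c = 85 − 24 = 61 mm → 1.2 × 61 × 14 × 400 / 1000 = 409.9 → r_n = 295.7 kN.
R_n = 1 × 121 + 3 × 295.7 = 1008 kN.
Design strength φR_n = 0.75 × 1008 = 756 kN.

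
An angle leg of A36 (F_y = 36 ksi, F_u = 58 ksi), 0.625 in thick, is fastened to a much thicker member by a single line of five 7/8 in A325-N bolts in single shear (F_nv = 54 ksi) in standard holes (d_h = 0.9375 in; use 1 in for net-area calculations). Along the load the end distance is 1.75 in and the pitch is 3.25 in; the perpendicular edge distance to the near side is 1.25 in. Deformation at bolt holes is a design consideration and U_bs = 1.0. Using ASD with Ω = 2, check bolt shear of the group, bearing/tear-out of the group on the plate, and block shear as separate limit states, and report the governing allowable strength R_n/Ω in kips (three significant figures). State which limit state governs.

Bolt shear: A_b = π·0.875²/4 = 0.6013 in²; R_n = 54 × 0.6013 × 5 × 1 = 162.4 kips → 162.4 / 2 = 81.2 kips.
Bearing: edge l_c = 1.281, r_n = 55.73 kips; interior l_c = 2.312, r_n = 76.12 kips; R_n = 55.73 + 4·76.12 = 360.2 kips → 180 kips.
Block shear: A_gv = 9.219, A_nv = 6.406, A_nt = 0.4688 in²; R_n = min(0.6F_uA_nv, 0.6F_yA_gv) + U_bs·F_u·A_nt = 226.3 kips → 113 kips.
Bolt shear governs: 81.2 kips.

81.2 kips (bolt shear governs)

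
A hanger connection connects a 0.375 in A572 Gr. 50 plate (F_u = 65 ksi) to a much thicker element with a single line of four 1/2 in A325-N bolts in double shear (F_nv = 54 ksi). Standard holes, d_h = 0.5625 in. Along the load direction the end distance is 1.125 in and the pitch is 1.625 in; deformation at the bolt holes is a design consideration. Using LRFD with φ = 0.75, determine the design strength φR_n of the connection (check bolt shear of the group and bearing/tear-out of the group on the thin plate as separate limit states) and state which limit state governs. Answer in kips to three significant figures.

Bolt shear: A_b = π·0.5²/4 = 0.1963 in²; R_n = 54 × 0.1963 × 4 × 2 = 84.82 kips → 0.75 × 84.82 = 63.6 kips.
Bearing (1.2 l_c t F_u ≤ 2.4 d t F_u): upper limit = 2.4·0.5·0.375·65 = 29.25 kips.
  Edge l_c = 1.125 − 0.5625/2 = 0.8438 → r_n = 24.68 kips; interior l_c = 1.625 − 0.5625 = 1.062 → r_n = 29.25 kips.
  R_n,bearing = 1·24.68 + 3·29.25 = 112.4 kips → 0.75 × 112.4 = 84.3 kips.
Bolt shear governs: 63.6 kips.

63.6 kips (bolt shear governs)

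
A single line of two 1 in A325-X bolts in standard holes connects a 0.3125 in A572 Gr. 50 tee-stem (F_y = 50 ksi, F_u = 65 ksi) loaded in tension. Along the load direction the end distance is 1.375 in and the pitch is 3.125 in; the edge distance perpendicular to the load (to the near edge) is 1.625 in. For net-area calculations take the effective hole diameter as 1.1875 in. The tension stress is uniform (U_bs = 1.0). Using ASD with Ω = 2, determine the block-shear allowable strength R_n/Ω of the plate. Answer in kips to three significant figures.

27 kips

Shear plane L_v = 1.375 + 1·3.125 = 4.5 in; A_gv = 4.5 × 0.3125 = 1.406 in².
A_nv = (4.5 − 1.5·1.1875) × 0.3125 = 0.8496 in².
A_nt = (1.625 − 0.5·1.1875) × 0.3125 = 0.3223 in².
0.6 F_u A_nv = 33.13 kips; 0.6 F_y A_gv = 42.19 kips → shear rupture governs the shear term.
R_n = 33.13 + 1.0 × 65 × 0.3223 = 54.08 kips.
Allowable strength R_n/Ω = 54.08 / 2 = 27 kips.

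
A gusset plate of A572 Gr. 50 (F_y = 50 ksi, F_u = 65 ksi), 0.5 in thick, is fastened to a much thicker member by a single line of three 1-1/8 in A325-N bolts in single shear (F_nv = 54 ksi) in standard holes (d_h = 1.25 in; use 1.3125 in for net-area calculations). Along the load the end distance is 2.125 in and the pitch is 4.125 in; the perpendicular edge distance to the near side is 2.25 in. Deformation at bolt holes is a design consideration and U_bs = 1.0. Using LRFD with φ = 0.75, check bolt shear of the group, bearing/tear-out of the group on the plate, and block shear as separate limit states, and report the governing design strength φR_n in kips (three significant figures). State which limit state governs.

Bolt shear: A_b = π·1.125²/4 = 0.994 in²; R_n = 54 × 0.994 × 3 × 1 = 161 kips → 0.75 × 161 = 121 kips.
Bearing: edge l_c = 1.5, r_n = 58.5 kips; interior l_c = 2.875, r_n = 87.75 kips; R_n = 58.5 + 2·87.75 = 234 kips → 175 kips.
Block shear: A_gv = 5.188, A_nv = 3.547, A_nt = 0.7969 in²; R_n = min(0.6F_uA_nv, 0.6F_yA_gv) + U_bs·F_u·A_nt = 190.1 kips → 143 kips.
Bolt shear governs: 121 kips.

121 kips (bolt shear governs)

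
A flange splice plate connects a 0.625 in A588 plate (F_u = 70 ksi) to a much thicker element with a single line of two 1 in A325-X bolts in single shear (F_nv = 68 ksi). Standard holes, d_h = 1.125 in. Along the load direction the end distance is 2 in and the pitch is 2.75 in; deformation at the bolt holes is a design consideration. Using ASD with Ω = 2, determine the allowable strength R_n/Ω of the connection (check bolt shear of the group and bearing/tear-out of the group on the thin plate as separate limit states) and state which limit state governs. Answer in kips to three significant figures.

Bolt shear: A_b = π·1²/4 = 0.7854 in²; R_n = 68 × 0.7854 × 2 × 1 = 106.8 kips → 106.8 / 2 = 53.4 kips.
Bearing (1.2 l_c t F_u ≤ 2.4 d t F_u): upper limit = 2.4·1·0.625·70 = 105 kips.
  Edge l_c = 2 − 1.125/2 = 1.438 → r_n = 75.47 kips; interior l_c = 2.75 − 1.125 = 1.625 → r_n = 85.31 kips.
  R_n,bearing = 1·75.47 + 1·85.31 = 160.8 kips → 160.8 / 2 = 80.4 kips.
Bolt shear governs: 53.4 kips.

53.4 kips (bolt shear governs)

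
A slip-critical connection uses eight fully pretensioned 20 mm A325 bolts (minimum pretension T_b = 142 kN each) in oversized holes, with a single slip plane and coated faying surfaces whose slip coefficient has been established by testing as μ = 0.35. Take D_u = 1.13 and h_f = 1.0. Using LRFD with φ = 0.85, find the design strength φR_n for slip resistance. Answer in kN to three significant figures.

R_n = μ · D_u · h_f · T_b · n_s · n_b = 0.35 × 1.13 × 1.0 × 142 × 1 × 8 = 449.3 kN.
Design strength φR_n = 0.85 × 449.3 = 382 kN.

382 kN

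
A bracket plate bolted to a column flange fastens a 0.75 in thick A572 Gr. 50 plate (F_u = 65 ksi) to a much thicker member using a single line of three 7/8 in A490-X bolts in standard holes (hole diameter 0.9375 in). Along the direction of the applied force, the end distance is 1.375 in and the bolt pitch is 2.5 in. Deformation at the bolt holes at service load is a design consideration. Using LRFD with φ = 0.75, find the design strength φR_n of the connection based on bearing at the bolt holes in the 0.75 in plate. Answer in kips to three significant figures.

Per bolt r_n = 1.2 l_c t F_u ≤ 2.4 d t F_u; upper limit = 2.4 × 0.875 × 0.75 × 65 = 102.4 kips.
Edge bolt: l_c = 1.375 − 0.9375/2 = 0.9062 in → 1.2 × 0.9062 × 0.75 × 65 = 53.02 → r_n = 53.02 kips.
Interior bolts: l_c = 2.5 − 0.9375 = 1.562 in → 1.2 × 1.562 × 0.75 × 65 = 91.41 → r_n = 91.41 kips.
R_n = 1 × 53.02 + 2 × 91.41 = 235.8 kips.
Design strength φR_n = 0.75 × 235.8 = 177 kips.

177 kips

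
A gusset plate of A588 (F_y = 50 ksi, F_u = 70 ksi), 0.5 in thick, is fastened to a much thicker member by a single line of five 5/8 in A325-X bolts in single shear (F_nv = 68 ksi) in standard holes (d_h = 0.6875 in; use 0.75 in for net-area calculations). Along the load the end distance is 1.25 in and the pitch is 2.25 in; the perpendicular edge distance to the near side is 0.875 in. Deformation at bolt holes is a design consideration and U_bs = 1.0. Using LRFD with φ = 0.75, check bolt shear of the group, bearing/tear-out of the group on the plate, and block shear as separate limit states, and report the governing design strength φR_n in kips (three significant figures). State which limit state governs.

78.2 kips (bolt shear governs)

Bolt shear: A_b = π·0.625²/4 = 0.3068 in²; R_n = 68 × 0.3068 × 5 × 1 = 104.3 kips → 0.75 × 104.3 = 78.2 kips.
Bearing: edge l_c = 0.9062, r_n = 38.06 kips; interior l_c = 1.562, r_n = 52.5 kips; R_n = 38.06 + 4·52.5 = 248.1 kips → 186 kips.
Block shear: A_gv = 5.125, A_nv = 3.438, A_nt = 0.25 in²; R_n = min(0.6F_uA_nv, 0.6F_yA_gv) + U_bs·F_u·A_nt = 161.9 kips → 121 kips.
Bolt shear governs: 78.2 kips.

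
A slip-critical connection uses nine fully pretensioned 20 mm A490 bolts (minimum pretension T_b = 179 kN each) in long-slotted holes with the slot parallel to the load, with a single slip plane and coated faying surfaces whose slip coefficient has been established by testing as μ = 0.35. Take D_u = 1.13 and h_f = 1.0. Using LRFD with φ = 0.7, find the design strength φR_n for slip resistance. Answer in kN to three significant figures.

R_n = μ · D_u · h_f · T_b · n_s · n_b = 0.35 × 1.13 × 1.0 × 179 × 1 × 9 = 637.2 kN.
Design strength φR_n = 0.7 × 637.2 = 446 kN.

446 kN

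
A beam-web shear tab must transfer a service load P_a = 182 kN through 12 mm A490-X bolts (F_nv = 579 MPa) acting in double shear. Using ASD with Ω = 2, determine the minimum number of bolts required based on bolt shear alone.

3 bolts

A_b = π·12²/4 = 113.1 mm².
Per-bolt allowable strength R_n/Ω = 579 × 113.1 × 2 / 1000 / 2 = 65.48 kN.
n ≥ 182 / 65.48 = 2.779 → use 3 bolts.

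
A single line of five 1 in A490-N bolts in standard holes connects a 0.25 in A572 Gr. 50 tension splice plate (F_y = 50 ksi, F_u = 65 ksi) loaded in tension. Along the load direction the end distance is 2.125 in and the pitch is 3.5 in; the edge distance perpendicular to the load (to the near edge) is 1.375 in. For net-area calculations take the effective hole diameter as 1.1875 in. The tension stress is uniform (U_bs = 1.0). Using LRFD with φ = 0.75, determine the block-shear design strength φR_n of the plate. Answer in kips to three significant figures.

Shear plane L_v = 2.125 + 4·3.5 = 16.12 in; A_gv = 16.12 × 0.25 = 4.031 in².
A_nv = (16.12 − 4.5·1.1875) × 0.25 = 2.695 in².
A_nt = (1.375 − 0.5·1.1875) × 0.25 = 0.1953 in².
0.6 F_u A_nv = 105.1 kips; 0.6 F_y A_gv = 120.9 kips → shear rupture governs the shear term.
R_n = 105.1 + 1.0 × 65 × 0.1953 = 117.8 kips.
Design strength φR_n = 0.75 × 117.8 = 88.4 kips.

88.4 kips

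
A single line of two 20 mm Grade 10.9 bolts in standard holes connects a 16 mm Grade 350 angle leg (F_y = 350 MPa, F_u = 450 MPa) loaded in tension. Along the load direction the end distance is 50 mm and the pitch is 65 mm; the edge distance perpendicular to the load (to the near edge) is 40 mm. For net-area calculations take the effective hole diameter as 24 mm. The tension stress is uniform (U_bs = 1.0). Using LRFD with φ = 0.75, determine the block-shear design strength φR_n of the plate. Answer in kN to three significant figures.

407 kN

Shear plane L_v = 50 + 1·65 = 115 mm; A_gv = 115 × 16 = 1840 mm².
A_nv = (115 − 1.5·24) × 16 = 1264 mm².
A_nt = (40 − 0.5·24) × 16 = 448 mm².
0.6 F_u A_nv = 341.3 kN; 0.6 F_y A_gv = 386.4 kN → shear rupture governs the shear term.
R_n = 341.3 + 1.0 × 450 × 448 / 1000 = 542.9 kN.
Design strength φR_n = 0.75 × 542.9 = 407 kN.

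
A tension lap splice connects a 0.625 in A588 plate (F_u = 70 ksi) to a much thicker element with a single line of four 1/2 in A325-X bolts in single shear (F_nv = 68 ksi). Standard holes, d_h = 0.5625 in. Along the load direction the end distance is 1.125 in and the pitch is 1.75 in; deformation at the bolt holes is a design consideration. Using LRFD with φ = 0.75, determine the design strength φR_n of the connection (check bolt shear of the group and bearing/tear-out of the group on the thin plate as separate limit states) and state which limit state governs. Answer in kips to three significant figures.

40.1 kips (bolt shear governs)

Bolt shear: A_b = π·0.5²/4 = 0.1963 in²; R_n = 68 × 0.1963 × 4 × 1 = 53.41 kips → 0.75 × 53.41 = 40.1 kips.
Bearing (1.2 l_c t F_u ≤ 2.4 d t F_u): upper limit = 2.4·0.5·0.625·70 = 52.5 kips.
  Edge l_c = 1.125 − 0.5625/2 = 0.8438 → r_n = 44.3 kips; interior l_c = 1.75 − 0.5625 = 1.188 → r_n = 52.5 kips.
  R_n,bearing = 1·44.3 + 3·52.5 = 201.8 kips → 0.75 × 201.8 = 151 kips.
Bolt shear governs: 40.1 kips.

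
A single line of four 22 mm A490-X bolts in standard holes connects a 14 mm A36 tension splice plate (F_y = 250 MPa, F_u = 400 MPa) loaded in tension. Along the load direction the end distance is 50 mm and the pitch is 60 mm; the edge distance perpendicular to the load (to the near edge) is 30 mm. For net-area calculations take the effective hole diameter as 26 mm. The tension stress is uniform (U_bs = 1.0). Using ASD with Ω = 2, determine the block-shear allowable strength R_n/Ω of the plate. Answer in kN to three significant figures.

281 kN

Shear plane L_v = 50 + 3·60 = 230 mm; A_gv = 230 × 14 = 3220 mm².
A_nv = (230 − 3.5·26) × 14 = 1946 mm².
A_nt = (30 − 0.5·26) × 14 = 238 mm².
0.6 F_u A_nv = 467 kN; 0.6 F_y A_gv = 483 kN → shear rupture governs the shear term.
R_n = 467 + 1.0 × 400 × 238 / 1000 = 562.2 kN.
Allowable strength R_n/Ω = 562.2 / 2 = 281 kN.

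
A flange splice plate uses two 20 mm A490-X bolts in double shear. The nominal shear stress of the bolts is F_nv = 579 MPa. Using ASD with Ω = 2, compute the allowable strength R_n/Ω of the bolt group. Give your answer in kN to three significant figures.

A_b = π × 20² / 4 = 314.2 mm².
R_n = F_nv · A_b · n · n_s = 579 × 314.2 × 2 × 2 / 1000 = 727.6 kN.
Allowable strength R_n/Ω = 727.6 / 2 = 364 kN.

364 kN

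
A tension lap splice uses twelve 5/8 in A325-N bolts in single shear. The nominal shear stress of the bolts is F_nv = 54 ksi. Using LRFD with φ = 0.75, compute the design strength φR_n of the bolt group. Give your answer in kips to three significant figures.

A_b = π × 0.625² / 4 = 0.3068 in².
R_n = F_nv · A_b · n · n_s = 54 × 0.3068 × 12 × 1 = 198.8 kips.
Design strength φR_n = 0.75 × 198.8 = 149 kips.

149 kips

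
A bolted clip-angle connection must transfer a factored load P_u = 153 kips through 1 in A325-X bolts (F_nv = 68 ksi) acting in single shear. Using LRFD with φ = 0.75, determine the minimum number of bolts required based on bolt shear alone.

4 bolts

A_b = π·1²/4 = 0.7854 in².
Per-bolt design strength φR_n = 0.75 × 68 × 0.7854 × 1 = 40.06 kips.
n ≥ 153 / 40.06 = 3.82 → use 4 bolts.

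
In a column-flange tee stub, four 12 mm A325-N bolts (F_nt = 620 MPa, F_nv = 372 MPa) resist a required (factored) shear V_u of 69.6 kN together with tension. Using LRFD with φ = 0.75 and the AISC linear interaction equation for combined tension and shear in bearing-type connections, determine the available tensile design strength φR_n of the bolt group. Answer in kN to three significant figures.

157 kN

A_b = π·12²/4 = 113.1 mm²; f_rv = 69.6 × 1000 / (4 × 113.1) = 153.8 MPa.
F'_nt = 1.3 F_nt − (F_nt / φF_nv) f_rv = 1.3·620 − (620/(0.75·372))·153.8 = 464.1 MPa, capped at F_nt → F'_nt = 464.1 MPa.
R_n = F'_nt · A_b · n = 464.1 × 113.1 × 4 / 1000 = 210 kN.
Design strength φR_n = 0.75 × 210 = 157 kN.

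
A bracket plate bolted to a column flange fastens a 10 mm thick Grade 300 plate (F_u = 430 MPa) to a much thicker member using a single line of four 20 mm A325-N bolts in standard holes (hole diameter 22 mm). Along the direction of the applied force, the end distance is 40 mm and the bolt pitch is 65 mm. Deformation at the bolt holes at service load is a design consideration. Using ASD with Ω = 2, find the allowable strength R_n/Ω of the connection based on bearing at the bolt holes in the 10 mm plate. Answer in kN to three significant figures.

Per bolt r_n = 1.2 l_c t F_u ≤ 2.4 d t F_u; upper limit = 2.4 × 20 × 10 × 430 / 1000 = 206.4 kN.
Edge bolt: l_c = 40 − 22/2 = 29 mm → 1.2 × 29 × 10 × 430 / 1000 = 149.6 → r_n = 149.6 kN.
Interior bolts: l_c = 65 − 22 = 43 mm → 1.2 × 43 × 10 × 430 / 1000 = 221.9 → r_n = 206.4 kN.
R_n = 1 × 149.6 + 3 × 206.4 = 768.8 kN.
Allowable strength R_n/Ω = 768.8 / 2 = 384 kN.

384 kN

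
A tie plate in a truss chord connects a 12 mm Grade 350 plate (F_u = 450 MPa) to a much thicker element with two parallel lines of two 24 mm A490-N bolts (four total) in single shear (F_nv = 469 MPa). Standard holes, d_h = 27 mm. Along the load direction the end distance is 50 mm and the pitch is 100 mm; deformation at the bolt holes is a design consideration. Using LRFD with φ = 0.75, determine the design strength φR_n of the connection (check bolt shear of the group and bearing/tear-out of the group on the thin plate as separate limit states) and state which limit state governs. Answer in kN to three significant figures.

637 kN (bolt shear governs)

Bolt shear: A_b = π·24²/4 = 452.4 mm²; R_n = 469 × 452.4 × 4 × 1 / 1000 = 848.7 kN → 0.75 × 848.7 = 637 kN.
Bearing (1.2 l_c t F_u ≤ 2.4 d t F_u): upper limit = 2.4·24·12·450 / 1000 = 311 kN.
  Edge l_c = 50 − 27/2 = 36.5 → r_n = 236.5 kN; interior l_c = 100 − 27 = 73 → r_n = 311 kN.
  R_n,bearing = 2·236.5 + 2·311 = 1095 kN → 0.75 × 1095 = 821 kN.
Bolt shear governs: 637 kN.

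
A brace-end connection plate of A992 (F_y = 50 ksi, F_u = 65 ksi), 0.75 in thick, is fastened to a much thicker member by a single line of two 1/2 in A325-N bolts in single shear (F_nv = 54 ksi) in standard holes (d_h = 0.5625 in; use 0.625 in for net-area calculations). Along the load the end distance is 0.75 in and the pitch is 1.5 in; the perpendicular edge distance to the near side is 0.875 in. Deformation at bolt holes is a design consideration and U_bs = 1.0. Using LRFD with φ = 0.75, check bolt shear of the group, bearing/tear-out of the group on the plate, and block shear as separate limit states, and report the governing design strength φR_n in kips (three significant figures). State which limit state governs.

15.9 kips (bolt shear governs)

Bolt shear: A_b = π·0.5²/4 = 0.1963 in²; R_n = 54 × 0.1963 × 2 × 1 = 21.21 kips → 0.75 × 21.21 = 15.9 kips.
Bearing: edge l_c = 0.4688, r_n = 27.42 kips; interior l_c = 0.9375, r_n = 54.84 kips; R_n = 27.42 + 1·54.84 = 82.27 kips → 61.7 kips.
Block shear: A_gv = 1.688, A_nv = 0.9844, A_nt = 0.4219 in²; R_n = min(0.6F_uA_nv, 0.6F_yA_gv) + U_bs·F_u·A_nt = 65.81 kips → 49.4 kips.
Bolt shear governs: 15.9 kips.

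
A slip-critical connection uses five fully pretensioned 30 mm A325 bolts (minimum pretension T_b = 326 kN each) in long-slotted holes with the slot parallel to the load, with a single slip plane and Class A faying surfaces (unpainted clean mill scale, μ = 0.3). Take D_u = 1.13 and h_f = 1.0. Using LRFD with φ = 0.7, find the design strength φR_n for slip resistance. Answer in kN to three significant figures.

387 kN

R_n = μ · D_u · h_f · T_b · n_s · n_b = 0.3 × 1.13 × 1.0 × 326 × 1 × 5 = 552.6 kN.
Design strength φR_n = 0.7 × 552.6 = 387 kN.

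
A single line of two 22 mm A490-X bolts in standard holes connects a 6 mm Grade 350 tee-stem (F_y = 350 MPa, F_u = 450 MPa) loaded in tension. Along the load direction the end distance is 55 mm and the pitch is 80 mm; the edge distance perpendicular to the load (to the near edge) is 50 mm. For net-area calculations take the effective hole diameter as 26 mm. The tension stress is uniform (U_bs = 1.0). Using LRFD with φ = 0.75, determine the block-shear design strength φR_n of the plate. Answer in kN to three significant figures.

192 kN

Shear plane L_v = 55 + 1·80 = 135 mm; A_gv = 135 × 6 = 810 mm².
A_nv = (135 − 1.5·26) × 6 = 576 mm².
A_nt = (50 − 0.5·26) × 6 = 222 mm².
0.6 F_u A_nv = 155.5 kN; 0.6 F_y A_gv = 170.1 kN → shear rupture governs the shear term.
R_n = 155.5 + 1.0 × 450 × 222 / 1000 = 255.4 kN.
Design strength φR_n = 0.75 × 255.4 = 192 kN.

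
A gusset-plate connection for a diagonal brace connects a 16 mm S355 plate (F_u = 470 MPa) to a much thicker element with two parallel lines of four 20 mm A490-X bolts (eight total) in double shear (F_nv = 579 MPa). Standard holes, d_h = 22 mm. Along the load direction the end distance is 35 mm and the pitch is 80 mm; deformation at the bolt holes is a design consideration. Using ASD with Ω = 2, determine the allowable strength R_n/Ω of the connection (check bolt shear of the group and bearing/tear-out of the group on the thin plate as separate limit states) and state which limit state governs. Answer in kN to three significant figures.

Bolt shear: A_b = π·20²/4 = 314.2 mm²; R_n = 579 × 314.2 × 8 × 2 / 1000 = 2910 kN → 2910 / 2 = 1460 kN.
Bearing (1.2 l_c t F_u ≤ 2.4 d t F_u): upper limit = 2.4·20·16·470 / 1000 = 361 kN.
  Edge l_c = 35 − 22/2 = 24 → r_n = 216.6 kN; interior l_c = 80 − 22 = 58 → r_n = 361 kN.
  R_n,bearing = 2·216.6 + 6·361 = 2599 kN → 2599 / 2 = 1300 kN.
Bearing governs: 1300 kN.

1300 kN (bearing governs)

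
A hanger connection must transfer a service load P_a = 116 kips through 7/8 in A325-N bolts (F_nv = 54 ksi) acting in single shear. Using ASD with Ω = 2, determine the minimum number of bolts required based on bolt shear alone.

A_b = π·0.875²/4 = 0.6013 in².
Per-bolt allowable strength R_n/Ω = 54 × 0.6013 × 1 / 2 = 16.24 kips.
n ≥ 116 / 16.24 = 7.145 → use 8 bolts.

8 bolts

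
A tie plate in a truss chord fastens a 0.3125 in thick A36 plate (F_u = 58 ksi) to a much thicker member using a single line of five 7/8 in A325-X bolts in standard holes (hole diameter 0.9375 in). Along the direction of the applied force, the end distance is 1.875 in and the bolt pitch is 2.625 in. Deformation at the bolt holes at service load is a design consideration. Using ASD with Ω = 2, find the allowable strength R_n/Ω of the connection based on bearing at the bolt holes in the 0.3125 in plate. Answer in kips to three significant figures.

88.7 kips

Per bolt r_n = 1.2 l_c t F_u ≤ 2.4 d t F_u; upper limit = 2.4 × 0.875 × 0.3125 × 58 = 38.06 kips.
Edge bolt: l_c = 1.875 − 0.9375/2 = 1.406 in → 1.2 × 1.406 × 0.3125 × 58 = 30.59 → r_n = 30.59 kips.
Interior bolts: l_c = 2.625 − 0.9375 = 1.688 in → 1.2 × 1.688 × 0.3125 × 58 = 36.7 → r_n = 36.7 kips.
R_n = 1 × 30.59 + 4 × 36.7 = 177.4 kips.
Allowable strength R_n/Ω = 177.4 / 2 = 88.7 kips.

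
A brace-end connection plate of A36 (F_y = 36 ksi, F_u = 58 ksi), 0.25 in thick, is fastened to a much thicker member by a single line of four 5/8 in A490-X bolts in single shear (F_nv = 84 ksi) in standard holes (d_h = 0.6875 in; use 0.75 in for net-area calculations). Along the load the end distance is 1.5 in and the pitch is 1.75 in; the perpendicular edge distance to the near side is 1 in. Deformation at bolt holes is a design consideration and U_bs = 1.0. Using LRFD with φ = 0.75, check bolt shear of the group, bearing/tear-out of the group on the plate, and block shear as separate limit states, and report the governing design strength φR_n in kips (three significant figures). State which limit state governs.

33.7 kips (block shear governs)

Bolt shear: A_b = π·0.625²/4 = 0.3068 in²; R_n = 84 × 0.3068 × 4 × 1 = 103.1 kips → 0.75 × 103.1 = 77.3 kips.
Bearing: edge l_c = 1.156, r_n = 20.12 kips; interior l_c = 1.062, r_n = 18.49 kips; R_n = 20.12 + 3·18.49 = 75.58 kips → 56.7 kips.
Block shear: A_gv = 1.688, A_nv = 1.031, A_nt = 0.1562 in²; R_n = min(0.6F_uA_nv, 0.6F_yA_gv) + U_bs·F_u·A_nt = 44.95 kips → 33.7 kips.
Block shear governs: 33.7 kips.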